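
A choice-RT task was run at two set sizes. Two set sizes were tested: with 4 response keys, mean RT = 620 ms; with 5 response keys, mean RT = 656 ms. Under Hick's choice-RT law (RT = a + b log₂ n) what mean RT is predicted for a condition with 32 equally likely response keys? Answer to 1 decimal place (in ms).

955.5 ms

RT is linear in log₂ n, so two points fix the line:
  b = (656 − 620) / (log₂ 5 − log₂ 4) = 36 / (2.3219 − 2) = 111.826 ms/bit
  a = 620 − 111.826 × 2 = 396.348 ms
Then RT(32) = 396.348 + 111.826 × log₂ 32 = 396.348 + 111.826 × 5 ≈ 955.479 ms.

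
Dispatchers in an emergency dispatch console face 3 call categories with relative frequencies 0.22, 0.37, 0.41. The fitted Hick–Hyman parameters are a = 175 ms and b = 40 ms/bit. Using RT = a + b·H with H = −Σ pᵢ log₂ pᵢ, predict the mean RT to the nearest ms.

237 ms

Entropy contributions −pᵢ log₂ pᵢ: 0.4806, 0.5307, 0.5274; sum H = 1.5387 bits.
RT = a + bH = 175 + 40·1.5387 = 236.55 ms.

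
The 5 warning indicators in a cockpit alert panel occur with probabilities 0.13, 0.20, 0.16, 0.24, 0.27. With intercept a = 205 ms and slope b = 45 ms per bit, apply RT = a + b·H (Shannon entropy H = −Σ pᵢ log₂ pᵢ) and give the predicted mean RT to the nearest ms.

H = 0.13·log₂(1/0.13) + 0.20·log₂(1/0.20) + 0.16·log₂(1/0.16) + 0.24·log₂(1/0.24) + 0.27·log₂(1/0.27) = 2.2742 bits.
RT = 205 + 45 × 2.2742 = 307.34 ms.

307 ms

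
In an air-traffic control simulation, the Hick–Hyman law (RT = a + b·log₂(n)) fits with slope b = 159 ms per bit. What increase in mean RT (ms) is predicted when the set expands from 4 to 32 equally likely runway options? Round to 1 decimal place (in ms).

The intercept a cancels: ΔRT = b·(log₂ n₂ − log₂ n₁) = b·log₂(n₂/n₁).
log₂(32) − log₂(4) = log₂(32/4) = log₂(8) = 3.
ΔRT = 159 × 3.0000 = 477.000 ms.

477.0 ms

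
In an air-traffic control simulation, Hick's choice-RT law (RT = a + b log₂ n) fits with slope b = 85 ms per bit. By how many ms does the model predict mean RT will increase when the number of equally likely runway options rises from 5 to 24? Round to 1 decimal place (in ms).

The intercept a cancels: ΔRT = b·(log₂ n₂ − log₂ n₁) = b·log₂(n₂/n₁).
log₂(24) − log₂(5) = 4.5850 − 2.3219 = 2.2630.
ΔRT = 85 × 2.2630 = 192.358 ms.

192.4 ms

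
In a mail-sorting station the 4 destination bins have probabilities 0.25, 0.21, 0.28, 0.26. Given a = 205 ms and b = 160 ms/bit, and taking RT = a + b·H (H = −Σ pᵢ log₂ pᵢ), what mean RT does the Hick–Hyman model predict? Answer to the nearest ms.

H = 0.25·log₂(1/0.25) + 0.21·log₂(1/0.21) + 0.28·log₂(1/0.28) + 0.26·log₂(1/0.26) = 1.9923 bits.
RT = 205 + 160 × 1.9923 = 523.77 ms.

524 ms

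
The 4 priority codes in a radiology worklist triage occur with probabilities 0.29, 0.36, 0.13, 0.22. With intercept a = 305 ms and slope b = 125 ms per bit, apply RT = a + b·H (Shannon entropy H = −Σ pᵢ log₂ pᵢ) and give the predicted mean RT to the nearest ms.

544 ms

Entropy contributions −pᵢ log₂ pᵢ: 0.5179, 0.5306, 0.3826, 0.4806; sum H = 1.9117 bits.
RT = a + bH = 305 + 125·1.9117 = 543.97 ms.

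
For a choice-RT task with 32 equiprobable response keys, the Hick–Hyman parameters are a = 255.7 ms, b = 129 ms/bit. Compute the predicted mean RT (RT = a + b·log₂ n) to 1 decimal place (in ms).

900.7 ms

log₂(32) = 5 bits, so RT = 255.7 + 129 × 5 ≈ 900.700 ms.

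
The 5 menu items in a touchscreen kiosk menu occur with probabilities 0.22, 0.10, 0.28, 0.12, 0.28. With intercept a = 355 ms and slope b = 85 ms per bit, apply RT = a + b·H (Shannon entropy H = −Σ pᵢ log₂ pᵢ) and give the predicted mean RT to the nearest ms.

Entropy contributions −pᵢ log₂ pᵢ: 0.4806, 0.3322, 0.5142, 0.3671, 0.5142; sum H = 2.2083 bits.
RT = a + bH = 355 + 85·2.2083 = 542.70 ms.

543 ms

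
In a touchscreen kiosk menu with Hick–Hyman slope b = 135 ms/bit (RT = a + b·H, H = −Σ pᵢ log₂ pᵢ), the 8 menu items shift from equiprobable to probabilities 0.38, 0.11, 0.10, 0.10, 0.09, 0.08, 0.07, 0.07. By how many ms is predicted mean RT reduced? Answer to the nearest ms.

42 ms

The RT saving is b·ΔH. Equiprobable H₀ = log₂(8) = 3.0000 bits; with the given probabilities H = 2.6864 bits.
b·(H₀ − H) = 135 × (3.0000 − 2.6864) = 42.34 ms.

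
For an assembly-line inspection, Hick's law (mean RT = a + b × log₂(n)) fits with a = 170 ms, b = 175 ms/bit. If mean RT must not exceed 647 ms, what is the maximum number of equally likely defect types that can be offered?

175·log₂ n ≤ 647 − 170 = 477, giving log₂ n ≤ 2.7257 and n ≤ 6.615. The largest whole number is 6.

6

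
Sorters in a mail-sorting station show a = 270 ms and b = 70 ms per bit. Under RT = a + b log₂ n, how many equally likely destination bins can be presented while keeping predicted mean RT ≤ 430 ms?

4

Information budget: (430 − 270)/70 = 2.2857 bits, so n ≤ 2^2.2857 = 4.876 → at most 4.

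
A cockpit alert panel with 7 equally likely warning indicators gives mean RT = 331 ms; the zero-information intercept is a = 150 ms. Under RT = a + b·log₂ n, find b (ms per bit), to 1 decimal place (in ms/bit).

b = (331 − 150) / log₂(7) = 181 / 2.8074 = 64.474 ms/bit.

64.5 ms/bit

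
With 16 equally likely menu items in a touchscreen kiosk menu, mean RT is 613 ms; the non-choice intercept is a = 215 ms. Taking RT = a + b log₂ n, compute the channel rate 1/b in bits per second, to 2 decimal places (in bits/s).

10.05 bits/s

b = (613 − 215)/log₂ 16 = 398/4 = 99.500 ms per bit = 0.09950 s/bit; the reciprocal is 10.050 bits/s.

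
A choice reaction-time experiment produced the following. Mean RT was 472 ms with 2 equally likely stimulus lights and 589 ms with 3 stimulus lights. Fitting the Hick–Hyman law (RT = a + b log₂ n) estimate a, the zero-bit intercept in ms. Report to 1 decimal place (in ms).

272.0 ms

b = (RT₂ − RT₁)/(log₂ n₂ − log₂ n₁) = (589 − 472)/(1.5850 − 1) = 200.013 ms/bit.
a = RT₁ − b·log₂ n₁ = 472 − 200.013 × 1 = 271.987 ms.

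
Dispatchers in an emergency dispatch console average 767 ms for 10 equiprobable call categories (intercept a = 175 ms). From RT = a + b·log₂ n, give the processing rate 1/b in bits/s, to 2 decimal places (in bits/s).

5.61 bits/s

Choice component = 767 − 175 = 592 ms over log₂(10) = 3.3219 bits.
b = 592 / 3.3219 = 178.210 ms/bit, so 1/b = 5.611 bits/s.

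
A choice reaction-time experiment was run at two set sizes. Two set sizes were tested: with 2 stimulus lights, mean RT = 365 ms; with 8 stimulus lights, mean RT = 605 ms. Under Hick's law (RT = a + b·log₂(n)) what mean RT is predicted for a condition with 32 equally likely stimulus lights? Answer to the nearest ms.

Fit slope and intercept:
  b = (605 − 365) / (log₂ 8 − log₂ 2) = 240 / (3 − 1) = 120 ms/bit
  a = 365 − 120 × 1 = 245 ms
Then RT(32) = 245 + 120 × log₂ 32 = 245 + 120 × 5 ≈ 845.000 ms.

845 ms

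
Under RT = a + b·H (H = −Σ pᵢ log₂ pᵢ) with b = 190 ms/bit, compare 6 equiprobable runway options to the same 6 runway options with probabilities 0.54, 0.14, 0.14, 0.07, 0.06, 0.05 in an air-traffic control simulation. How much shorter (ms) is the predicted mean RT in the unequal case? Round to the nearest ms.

The RT saving is b·ΔH. Equiprobable H₀ = log₂(6) = 2.5850 bits; with the given probabilities H = 2.0024 bits.
b·(H₀ − H) = 190 × (2.5850 − 2.0024) = 110.68 ms.

111 ms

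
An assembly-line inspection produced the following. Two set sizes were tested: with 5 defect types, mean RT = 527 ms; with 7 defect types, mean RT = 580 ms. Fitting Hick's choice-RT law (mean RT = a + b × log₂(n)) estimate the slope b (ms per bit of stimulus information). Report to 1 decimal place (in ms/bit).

Slope: b = (580 − 527) / (log₂ 7 − log₂ 5) = 53/0.4854 = 109.182 ms/bit.

109.2 ms/bit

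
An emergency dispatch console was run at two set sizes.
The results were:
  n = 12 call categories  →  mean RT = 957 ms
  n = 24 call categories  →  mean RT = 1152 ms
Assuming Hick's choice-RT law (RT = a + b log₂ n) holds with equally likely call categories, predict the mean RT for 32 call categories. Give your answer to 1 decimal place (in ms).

1232.9 ms

RT is linear in log₂ n, so two points fix the line:
  b = (1152 − 957) / (log₂ 24 − log₂ 12) = 195 / (4.5850 − 3.5850) = 195.000 ms/bit
  a = 957 − 195.000 × 3.5850 = 257.932 ms
Then RT(32) = 257.932 + 195.000 × log₂ 32 = 257.932 + 195.000 × 5 ≈ 1232.932 ms.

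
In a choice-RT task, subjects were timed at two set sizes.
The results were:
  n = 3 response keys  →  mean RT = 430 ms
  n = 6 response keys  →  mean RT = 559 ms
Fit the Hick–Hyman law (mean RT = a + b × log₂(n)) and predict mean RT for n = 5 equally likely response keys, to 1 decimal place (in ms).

Solve the two-equation system in a and b:
  b = (559 − 430) / (log₂ 6 − log₂ 3) = 129 / (2.5850 − 1.5850) = 129.000 ms/bit
  a = 430 − 129.000 × 1.5850 = 225.540 ms
Then RT(5) = 225.540 + 129.000 × log₂ 5 = 225.540 + 129.000 × 2.3219 ≈ 525.069 ms.

525.1 ms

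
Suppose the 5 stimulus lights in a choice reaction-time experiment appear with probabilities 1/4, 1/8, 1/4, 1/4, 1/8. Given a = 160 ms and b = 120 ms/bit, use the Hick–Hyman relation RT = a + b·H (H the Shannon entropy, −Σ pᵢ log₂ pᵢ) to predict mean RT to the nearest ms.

H = −Σ pᵢ log₂ pᵢ = 0.25·2 + 0.125·3 + 0.25·2 + 0.25·2 + 0.125·3 = 2.250 bits.
RT = 160 + 120 × 2.250 = 430.00 ms.

430 ms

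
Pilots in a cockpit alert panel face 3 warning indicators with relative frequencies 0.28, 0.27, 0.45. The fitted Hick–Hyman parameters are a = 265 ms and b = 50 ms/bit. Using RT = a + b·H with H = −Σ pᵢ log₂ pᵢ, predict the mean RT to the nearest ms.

Entropy contributions −pᵢ log₂ pᵢ: 0.5142, 0.5100, 0.5184; sum H = 1.5426 bits.
RT = a + bH = 265 + 50·1.5426 = 342.13 ms.

342 ms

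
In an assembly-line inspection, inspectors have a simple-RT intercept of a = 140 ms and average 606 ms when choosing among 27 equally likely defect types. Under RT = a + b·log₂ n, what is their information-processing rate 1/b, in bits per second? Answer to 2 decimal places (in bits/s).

Choice component = 606 − 140 = 466 ms over log₂(27) = 4.7549 bits.
b = 466 / 4.7549 = 98.004 ms/bit, so 1/b = 10.204 bits/s.

10.20 bits/s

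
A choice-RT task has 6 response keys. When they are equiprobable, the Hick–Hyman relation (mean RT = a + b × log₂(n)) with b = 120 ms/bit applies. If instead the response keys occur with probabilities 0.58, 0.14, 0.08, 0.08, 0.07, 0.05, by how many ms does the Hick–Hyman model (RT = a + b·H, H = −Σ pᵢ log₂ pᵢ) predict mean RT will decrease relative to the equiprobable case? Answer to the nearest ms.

The RT saving is b·ΔH. Equiprobable H₀ = log₂(6) = 2.5850 bits; with the given probabilities H = 1.9206 bits.
b·(H₀ − H) = 120 × (2.5850 − 1.9206) = 79.73 ms.

80 ms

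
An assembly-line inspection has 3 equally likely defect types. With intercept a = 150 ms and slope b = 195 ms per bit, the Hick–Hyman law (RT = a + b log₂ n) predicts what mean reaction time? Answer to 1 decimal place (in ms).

459.1 ms

log₂(3) = 1.5850 bits, so RT = 150 + 195 × 1.5850 ≈ 459.068 ms.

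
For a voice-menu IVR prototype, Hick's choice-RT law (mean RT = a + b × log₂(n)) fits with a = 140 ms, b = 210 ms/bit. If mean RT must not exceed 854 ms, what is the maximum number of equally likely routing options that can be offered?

10

210·log₂ n ≤ 854 − 140 = 714, giving log₂ n ≤ 3.4000 and n ≤ 10.556. The largest whole number is 10.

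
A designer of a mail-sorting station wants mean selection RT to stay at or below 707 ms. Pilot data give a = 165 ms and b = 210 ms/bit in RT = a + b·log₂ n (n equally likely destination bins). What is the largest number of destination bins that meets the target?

Set 165 + 210·log₂ n ≤ 707 → log₂ n ≤ (707 − 165)/210 = 2.5810.
So n ≤ 2^2.5810 = 5.983; the largest integer n is 5.

5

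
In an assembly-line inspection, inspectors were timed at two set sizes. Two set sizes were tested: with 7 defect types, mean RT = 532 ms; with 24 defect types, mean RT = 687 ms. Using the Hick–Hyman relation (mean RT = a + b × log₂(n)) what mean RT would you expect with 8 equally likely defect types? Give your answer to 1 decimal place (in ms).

Solve the two-equation system in a and b:
  b = (687 − 532) / (log₂ 24 − log₂ 7) = 155 / (4.5850 − 2.8074) = 87.196 ms/bit
  a = 532 − 87.196 × 2.8074 = 287.210 ms
Then RT(8) = 287.210 + 87.196 × log₂ 8 = 287.210 + 87.196 × 3 ≈ 548.798 ms.

548.8 ms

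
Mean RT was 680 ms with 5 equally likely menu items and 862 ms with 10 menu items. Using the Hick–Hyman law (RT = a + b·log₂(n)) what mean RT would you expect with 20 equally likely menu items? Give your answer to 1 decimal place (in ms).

1044.0 ms

Solve the two-equation system in a and b:
  b = (862 − 680) / (log₂ 10 − log₂ 5) = 182 / (3.3219 − 2.3219) = 182.000 ms/bit
  a = 680 − 182.000 × 2.3219 = 257.409 ms
Then RT(20) = 257.409 + 182.000 × log₂ 20 = 257.409 + 182.000 × 4.3219 ≈ 1044.000 ms.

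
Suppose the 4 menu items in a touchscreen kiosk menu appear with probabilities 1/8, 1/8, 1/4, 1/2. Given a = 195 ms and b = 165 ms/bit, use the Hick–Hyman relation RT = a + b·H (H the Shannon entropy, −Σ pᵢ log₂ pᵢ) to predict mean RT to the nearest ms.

484 ms

H = −Σ pᵢ log₂ pᵢ = 0.125·3 + 0.125·3 + 0.25·2 + 0.5·1 = 1.750 bits.
RT = 195 + 165 × 1.750 = 483.75 ms.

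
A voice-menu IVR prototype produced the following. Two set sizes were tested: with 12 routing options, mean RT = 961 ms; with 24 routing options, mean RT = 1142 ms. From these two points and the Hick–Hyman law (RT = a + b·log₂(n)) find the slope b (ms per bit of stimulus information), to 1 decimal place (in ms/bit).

181.0 ms/bit

b = (RT₂ − RT₁)/(log₂ n₂ − log₂ n₁) = (1142 − 961)/(4.5850 − 3.5850) = 181.000 ms/bit.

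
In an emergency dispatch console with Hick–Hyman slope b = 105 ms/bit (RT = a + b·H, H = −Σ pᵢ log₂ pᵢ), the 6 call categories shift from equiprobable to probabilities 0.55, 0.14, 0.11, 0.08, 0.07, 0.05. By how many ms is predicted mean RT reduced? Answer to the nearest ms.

62 ms

Equiprobable entropy H₀ = log₂ 6 = 2.5850 bits.
Skewed entropy H = −Σ pᵢ log₂ pᵢ = 1.9979 bits.
ΔRT = b·(H₀ − H) = 105 × 0.5870 = 61.64 ms.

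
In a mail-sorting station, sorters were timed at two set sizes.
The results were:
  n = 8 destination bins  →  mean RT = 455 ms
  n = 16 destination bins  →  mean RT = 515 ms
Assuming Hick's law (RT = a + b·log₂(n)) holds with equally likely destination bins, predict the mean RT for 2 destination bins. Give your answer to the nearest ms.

With log₂ n on the abscissa the relation is linear; from the two conditions:
  b = (515 − 455) / (log₂ 16 − log₂ 8) = 60 / (4 − 3) = 60 ms/bit
  a = 455 − 60 × 3 = 275 ms
Then RT(2) = 275 + 60 × log₂ 2 = 275 + 60 × 1 ≈ 335.000 ms.

335 ms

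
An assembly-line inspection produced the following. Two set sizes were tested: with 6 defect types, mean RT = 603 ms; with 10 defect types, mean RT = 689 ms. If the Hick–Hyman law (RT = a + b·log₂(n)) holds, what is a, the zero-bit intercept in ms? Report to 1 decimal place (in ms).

301.3 ms

b = (RT₂ − RT₁)/(log₂ n₂ − log₂ n₁) = (689 − 603)/(3.3219 − 2.5850) = 116.695 ms/bit.
a = RT₁ − b·log₂ n₁ = 603 − 116.695 × 2.5850 = 301.349 ms.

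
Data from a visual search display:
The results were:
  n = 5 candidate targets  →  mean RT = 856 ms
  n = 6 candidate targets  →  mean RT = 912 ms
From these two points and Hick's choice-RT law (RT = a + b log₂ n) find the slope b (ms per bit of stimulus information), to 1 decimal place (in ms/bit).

212.9 ms/bit

b = (RT₂ − RT₁)/(log₂ n₂ − log₂ n₁) = (912 − 856)/(2.5850 − 2.3219) = 212.900 ms/bit.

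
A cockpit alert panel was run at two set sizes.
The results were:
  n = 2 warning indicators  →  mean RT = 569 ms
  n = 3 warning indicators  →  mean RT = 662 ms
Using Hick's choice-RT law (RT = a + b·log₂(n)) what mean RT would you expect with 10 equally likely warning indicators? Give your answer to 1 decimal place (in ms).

RT is linear in log₂ n, so two points fix the line:
  b = (662 − 569) / (log₂ 3 − log₂ 2) = 93 / (1.5850 − 1) = 158.985 ms/bit
  a = 569 − 158.985 × 1 = 410.015 ms
Then RT(10) = 410.015 + 158.985 × log₂ 10 = 410.015 + 158.985 × 3.3219 ≈ 938.151 ms.

938.2 ms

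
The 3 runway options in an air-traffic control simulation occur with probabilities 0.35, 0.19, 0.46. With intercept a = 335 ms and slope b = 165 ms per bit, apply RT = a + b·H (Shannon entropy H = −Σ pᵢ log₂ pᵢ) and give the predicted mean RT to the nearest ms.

583 ms

H = 0.35·log₂(1/0.35) + 0.19·log₂(1/0.19) + 0.46·log₂(1/0.46) = 1.5007 bits.
RT = 335 + 165 × 1.5007 = 582.61 ms.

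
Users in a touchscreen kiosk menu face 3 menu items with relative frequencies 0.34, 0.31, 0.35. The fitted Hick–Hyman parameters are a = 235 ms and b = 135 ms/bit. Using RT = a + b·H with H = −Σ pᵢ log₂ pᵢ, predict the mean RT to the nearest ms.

449 ms

H = 0.34·log₂(1/0.34) + 0.31·log₂(1/0.31) + 0.35·log₂(1/0.35) = 1.5831 bits.
RT = 235 + 135 × 1.5831 = 448.71 ms.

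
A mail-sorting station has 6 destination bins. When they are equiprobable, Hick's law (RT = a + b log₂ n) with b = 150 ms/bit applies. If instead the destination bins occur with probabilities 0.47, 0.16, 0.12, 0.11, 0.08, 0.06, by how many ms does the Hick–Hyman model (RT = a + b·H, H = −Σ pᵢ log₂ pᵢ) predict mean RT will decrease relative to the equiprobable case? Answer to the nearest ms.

The RT saving is b·ΔH. Equiprobable H₀ = log₂(6) = 2.5850 bits; with the given probabilities H = 2.1874 bits.
b·(H₀ − H) = 150 × (2.5850 − 2.1874) = 59.64 ms.

60 ms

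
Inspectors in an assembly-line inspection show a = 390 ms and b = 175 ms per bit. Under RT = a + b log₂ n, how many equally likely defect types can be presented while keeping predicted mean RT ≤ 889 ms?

Information budget: (889 − 390)/175 = 2.8514 bits, so n ≤ 2^2.8514 = 7.217 → at most 7.

7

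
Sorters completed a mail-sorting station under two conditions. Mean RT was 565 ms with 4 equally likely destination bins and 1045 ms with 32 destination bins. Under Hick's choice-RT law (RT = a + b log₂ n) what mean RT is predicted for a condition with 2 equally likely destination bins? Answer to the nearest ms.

Fit slope and intercept:
  b = (1045 − 565) / (log₂ 32 − log₂ 4) = 480 / (5 − 2) = 160 ms/bit
  a = 565 − 160 × 2 = 245 ms
Then RT(2) = 245 + 160 × log₂ 2 = 245 + 160 × 1 ≈ 405.000 ms.

405 ms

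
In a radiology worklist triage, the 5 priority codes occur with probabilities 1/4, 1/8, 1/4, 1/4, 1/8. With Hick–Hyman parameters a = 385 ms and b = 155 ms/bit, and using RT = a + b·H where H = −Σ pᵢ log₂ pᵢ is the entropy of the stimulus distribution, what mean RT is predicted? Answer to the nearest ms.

Each term −pᵢ log₂ pᵢ: 0.25·2 + 0.125·3 + 0.25·2 + 0.25·2 + 0.125·3; summed, H = 2.250 bits.
Mean RT = a + bH = 385 + 155·2.250 = 733.75 ms.

734 ms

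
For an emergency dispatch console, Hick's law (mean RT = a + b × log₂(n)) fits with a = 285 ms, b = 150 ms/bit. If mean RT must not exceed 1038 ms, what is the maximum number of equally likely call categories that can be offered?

150·log₂ n ≤ 1038 − 285 = 753, giving log₂ n ≤ 5.0200 and n ≤ 32.447. The largest whole number is 32.

32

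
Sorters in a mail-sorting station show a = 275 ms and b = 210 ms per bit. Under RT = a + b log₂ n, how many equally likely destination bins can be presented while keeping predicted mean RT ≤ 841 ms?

210·log₂ n ≤ 841 − 275 = 566, giving log₂ n ≤ 2.6952 and n ≤ 6.477. The largest whole number is 6.

6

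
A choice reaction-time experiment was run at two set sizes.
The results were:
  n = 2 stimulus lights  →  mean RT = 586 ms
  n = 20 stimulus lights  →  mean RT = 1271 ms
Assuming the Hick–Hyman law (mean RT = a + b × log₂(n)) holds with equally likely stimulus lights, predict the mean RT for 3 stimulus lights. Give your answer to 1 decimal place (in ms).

Fit slope and intercept:
  b = (1271 − 586) / (log₂ 20 − log₂ 2) = 685 / (4.3219 − 1) = 206.206 ms/bit
  a = 586 − 206.206 × 1 = 379.794 ms
Then RT(3) = 379.794 + 206.206 × log₂ 3 = 379.794 + 206.206 × 1.5850 ≈ 706.623 ms.

706.6 ms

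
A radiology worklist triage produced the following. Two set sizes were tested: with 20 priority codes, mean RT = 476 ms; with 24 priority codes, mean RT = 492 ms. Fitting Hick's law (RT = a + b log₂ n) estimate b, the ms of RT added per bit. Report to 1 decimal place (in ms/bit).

The slope on a log₂ axis is (492 − 476) / (4.5850 − 4.3219) = 60.829 ms/bit.

60.8 ms/bit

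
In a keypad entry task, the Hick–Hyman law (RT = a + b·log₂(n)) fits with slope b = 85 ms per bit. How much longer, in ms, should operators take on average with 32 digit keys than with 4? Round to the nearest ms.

The intercept a cancels: ΔRT = b·(log₂ n₂ − log₂ n₁) = b·log₂(n₂/n₁).
log₂(32) − log₂(4) = log₂(32/4) = log₂(8) = 3.
ΔRT = 85 × 3.0000 = 255.000 ms.

255 ms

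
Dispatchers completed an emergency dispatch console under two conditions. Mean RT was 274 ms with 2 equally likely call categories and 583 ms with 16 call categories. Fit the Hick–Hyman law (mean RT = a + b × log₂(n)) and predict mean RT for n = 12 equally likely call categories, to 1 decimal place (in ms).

540.3 ms

Solve the two-equation system in a and b:
  b = (583 − 274) / (log₂ 16 − log₂ 2) = 309 / (4 − 1) = 103.000 ms/bit
  a = 274 − 103.000 × 1 = 171.000 ms
Then RT(12) = 171.000 + 103.000 × log₂ 12 = 171.000 + 103.000 × 3.5850 ≈ 540.251 ms.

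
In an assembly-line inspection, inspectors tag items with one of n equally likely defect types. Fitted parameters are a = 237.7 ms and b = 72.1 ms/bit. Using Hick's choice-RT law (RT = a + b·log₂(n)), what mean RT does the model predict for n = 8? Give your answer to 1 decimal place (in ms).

454.0 ms

log₂(8) = 3 bits, so RT = 237.7 + 72.1 × 3 ≈ 454.000 ms.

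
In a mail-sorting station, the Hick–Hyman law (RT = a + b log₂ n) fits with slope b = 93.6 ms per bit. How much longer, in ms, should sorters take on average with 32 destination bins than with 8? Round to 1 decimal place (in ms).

187.2 ms

ΔRT = (a + b log₂ n₂) − (a + b log₂ n₁) = b·(log₂ n₂ − log₂ n₁).
log₂(32) − log₂(8) = log₂(32/8) = log₂(4) = 2.
ΔRT = 93.6 × 2.0000 = 187.200 ms.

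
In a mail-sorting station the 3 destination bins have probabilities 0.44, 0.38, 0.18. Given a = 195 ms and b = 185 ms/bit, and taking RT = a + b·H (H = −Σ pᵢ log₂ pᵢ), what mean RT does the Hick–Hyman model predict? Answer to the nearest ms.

472 ms

H = 0.44·log₂(1/0.44) + 0.38·log₂(1/0.38) + 0.18·log₂(1/0.18) = 1.4969 bits.
RT = 195 + 185 × 1.4969 = 471.93 ms.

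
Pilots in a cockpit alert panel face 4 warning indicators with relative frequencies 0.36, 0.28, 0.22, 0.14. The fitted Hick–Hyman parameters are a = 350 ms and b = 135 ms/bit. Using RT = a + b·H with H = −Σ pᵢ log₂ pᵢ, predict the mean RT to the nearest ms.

H = 0.36·log₂(1/0.36) + 0.28·log₂(1/0.28) + 0.22·log₂(1/0.22) + 0.14·log₂(1/0.14) = 1.9225 bits.
RT = 350 + 135 × 1.9225 = 609.54 ms.

610 ms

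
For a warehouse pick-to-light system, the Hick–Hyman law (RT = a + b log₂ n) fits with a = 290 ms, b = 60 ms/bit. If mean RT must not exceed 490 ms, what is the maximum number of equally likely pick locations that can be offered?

Information budget: (490 − 290)/60 = 3.3333 bits, so n ≤ 2^3.3333 = 10.079 → at most 10.

10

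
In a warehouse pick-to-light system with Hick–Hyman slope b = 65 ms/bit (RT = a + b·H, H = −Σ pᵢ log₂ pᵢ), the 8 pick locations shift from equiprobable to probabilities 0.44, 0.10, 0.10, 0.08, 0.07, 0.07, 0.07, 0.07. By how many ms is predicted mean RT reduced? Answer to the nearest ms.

The RT saving is b·ΔH. Equiprobable H₀ = log₂(8) = 3.0000 bits; with the given probabilities H = 2.5513 bits.
b·(H₀ − H) = 65 × (3.0000 − 2.5513) = 29.17 ms.

29 ms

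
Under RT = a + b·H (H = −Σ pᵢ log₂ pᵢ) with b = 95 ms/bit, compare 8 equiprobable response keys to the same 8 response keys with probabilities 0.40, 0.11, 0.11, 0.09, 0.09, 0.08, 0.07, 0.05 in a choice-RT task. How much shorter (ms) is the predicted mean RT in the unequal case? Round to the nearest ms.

Equiprobable entropy H₀ = log₂ 8 = 3.0000 bits.
Skewed entropy H = −Σ pᵢ log₂ pᵢ = 2.6308 bits.
ΔRT = b·(H₀ − H) = 95 × 0.3692 = 35.07 ms.

35 ms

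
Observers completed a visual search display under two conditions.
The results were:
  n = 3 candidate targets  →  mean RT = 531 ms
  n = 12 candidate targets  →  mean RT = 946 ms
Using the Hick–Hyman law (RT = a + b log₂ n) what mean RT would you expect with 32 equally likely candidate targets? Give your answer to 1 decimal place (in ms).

1239.6 ms

Fit slope and intercept:
  b = (946 − 531) / (log₂ 12 − log₂ 3) = 415 / (3.5850 − 1.5850) = 207.500 ms/bit
  a = 531 − 207.500 × 1.5850 = 202.120 ms
Then RT(32) = 202.120 + 207.500 × log₂ 32 = 202.120 + 207.500 × 5 ≈ 1239.620 ms.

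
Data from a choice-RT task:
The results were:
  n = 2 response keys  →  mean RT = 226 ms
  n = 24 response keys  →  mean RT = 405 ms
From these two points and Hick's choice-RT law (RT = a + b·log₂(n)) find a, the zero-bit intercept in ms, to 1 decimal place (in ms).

176.1 ms

The slope on a log₂ axis is (405 − 226) / (4.5850 − 1) = 49.931 ms/bit.
Intercept: a = 226 − 49.931·log₂(2) = 176.069 ms.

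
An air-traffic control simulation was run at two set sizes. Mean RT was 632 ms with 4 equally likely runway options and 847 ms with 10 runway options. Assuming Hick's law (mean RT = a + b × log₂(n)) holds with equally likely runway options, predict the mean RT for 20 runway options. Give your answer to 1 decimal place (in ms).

1009.6 ms

With log₂ n on the abscissa the relation is linear; from the two conditions:
  b = (847 − 632) / (log₂ 10 − log₂ 4) = 215 / (3.3219 − 2) = 162.641 ms/bit
  a = 632 − 162.641 × 2 = 306.718 ms
Then RT(20) = 306.718 + 162.641 × log₂ 20 = 306.718 + 162.641 × 4.3219 ≈ 1009.641 ms.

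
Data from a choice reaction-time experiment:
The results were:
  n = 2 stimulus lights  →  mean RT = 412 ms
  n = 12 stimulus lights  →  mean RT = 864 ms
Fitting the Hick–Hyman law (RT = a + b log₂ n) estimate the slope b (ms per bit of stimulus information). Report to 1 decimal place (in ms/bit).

174.9 ms/bit

The slope on a log₂ axis is (864 − 412) / (3.5850 − 1) = 174.857 ms/bit.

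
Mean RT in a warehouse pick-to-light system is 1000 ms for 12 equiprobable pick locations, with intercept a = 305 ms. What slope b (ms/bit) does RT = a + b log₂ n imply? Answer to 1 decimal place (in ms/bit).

log₂(12) = 3.5850 bits.
b = (RT − a)/log₂ n = (1000 − 305) / 3.5850 = 193.865 ms/bit.

193.9 ms/bit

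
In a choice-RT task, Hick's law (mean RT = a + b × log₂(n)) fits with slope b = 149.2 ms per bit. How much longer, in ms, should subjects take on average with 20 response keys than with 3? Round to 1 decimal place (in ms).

ΔRT = (a + b log₂ n₂) − (a + b log₂ n₁) = b·(log₂ n₂ − log₂ n₁).
log₂(20) − log₂(3) = 4.3219 − 1.5850 = 2.7370.
ΔRT = 149.2 × 2.7370 = 408.355 ms.

408.4 ms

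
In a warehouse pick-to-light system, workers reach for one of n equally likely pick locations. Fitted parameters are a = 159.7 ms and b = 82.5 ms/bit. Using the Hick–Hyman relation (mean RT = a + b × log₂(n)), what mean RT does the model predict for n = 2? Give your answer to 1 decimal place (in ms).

log₂(2) = 1 bits, so RT = 159.7 + 82.5 × 1 ≈ 242.200 ms.

242.2 ms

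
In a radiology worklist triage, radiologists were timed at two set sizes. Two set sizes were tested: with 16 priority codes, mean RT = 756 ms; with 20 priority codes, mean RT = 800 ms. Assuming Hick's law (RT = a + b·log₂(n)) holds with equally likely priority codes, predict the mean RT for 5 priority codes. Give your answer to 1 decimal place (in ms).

526.6 ms

Solve the two-equation system in a and b:
  b = (800 − 756) / (log₂ 20 − log₂ 16) = 44 / (4.3219 − 4) = 136.676 ms/bit
  a = 756 − 136.676 × 4 = 209.294 ms
Then RT(5) = 209.294 + 136.676 × log₂ 5 = 209.294 + 136.676 × 2.3219 ≈ 526.647 ms.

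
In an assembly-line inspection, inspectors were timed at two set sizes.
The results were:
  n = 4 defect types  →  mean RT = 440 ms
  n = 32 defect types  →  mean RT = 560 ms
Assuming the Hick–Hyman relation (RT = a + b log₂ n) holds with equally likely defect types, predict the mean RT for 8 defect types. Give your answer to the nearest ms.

Solve the two-equation system in a and b:
  b = (560 − 440) / (log₂ 32 − log₂ 4) = 120 / (5 − 2) = 40 ms/bit
  a = 440 − 40 × 2 = 360 ms
Then RT(8) = 360 + 40 × log₂ 8 = 360 + 40 × 3 ≈ 480.000 ms.

480 ms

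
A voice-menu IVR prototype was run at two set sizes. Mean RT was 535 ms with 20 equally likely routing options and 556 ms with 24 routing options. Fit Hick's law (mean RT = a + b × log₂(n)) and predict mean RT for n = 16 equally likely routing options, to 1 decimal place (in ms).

With log₂ n on the abscissa the relation is linear; from the two conditions:
  b = (556 − 535) / (log₂ 24 − log₂ 20) = 21 / (4.5850 − 4.3219) = 79.837 ms/bit
  a = 535 − 79.837 × 4.3219 = 189.948 ms
Then RT(16) = 189.948 + 79.837 × log₂ 16 = 189.948 + 79.837 × 4 ≈ 509.298 ms.

509.3 ms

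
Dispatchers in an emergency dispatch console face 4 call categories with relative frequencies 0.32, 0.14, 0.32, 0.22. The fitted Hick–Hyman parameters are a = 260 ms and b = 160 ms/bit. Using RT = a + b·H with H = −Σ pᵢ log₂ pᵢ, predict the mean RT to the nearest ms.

569 ms

H = 0.32·log₂(1/0.32) + 0.14·log₂(1/0.14) + 0.32·log₂(1/0.32) + 0.22·log₂(1/0.22) = 1.9298 bits.
RT = 260 + 160 × 1.9298 = 568.76 ms.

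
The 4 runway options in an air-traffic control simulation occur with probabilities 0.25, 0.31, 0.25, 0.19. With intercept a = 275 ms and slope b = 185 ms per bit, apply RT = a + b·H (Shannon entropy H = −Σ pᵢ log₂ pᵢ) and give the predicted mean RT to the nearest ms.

641 ms

Entropy contributions −pᵢ log₂ pᵢ: 0.5000, 0.5238, 0.5000, 0.4552; sum H = 1.9790 bits.
RT = a + bH = 275 + 185·1.9790 = 641.12 ms.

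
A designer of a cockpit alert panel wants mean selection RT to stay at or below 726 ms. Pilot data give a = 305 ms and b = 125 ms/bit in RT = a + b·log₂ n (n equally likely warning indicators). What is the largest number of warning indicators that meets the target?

125·log₂ n ≤ 726 − 305 = 421, giving log₂ n ≤ 3.3680 and n ≤ 10.324. The largest whole number is 10.

10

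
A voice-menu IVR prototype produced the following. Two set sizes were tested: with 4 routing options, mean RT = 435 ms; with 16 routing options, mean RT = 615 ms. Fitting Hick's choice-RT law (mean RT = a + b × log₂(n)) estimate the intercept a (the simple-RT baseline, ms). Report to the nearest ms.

The slope on a log₂ axis is (615 − 435) / (4 − 2) = 90 ms/bit.
a = RT₁ − b·log₂ n₁ = 435 − 90 × 2 = 255.000 ms.

255 ms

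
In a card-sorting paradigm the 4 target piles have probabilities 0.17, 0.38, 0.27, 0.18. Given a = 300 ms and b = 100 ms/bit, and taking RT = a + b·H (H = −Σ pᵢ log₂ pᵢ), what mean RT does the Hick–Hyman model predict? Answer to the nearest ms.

492 ms

Entropy contributions −pᵢ log₂ pᵢ: 0.4346, 0.5305, 0.5100, 0.4453; sum H = 1.9204 bits.
RT = a + bH = 300 + 100·1.9204 = 492.04 ms.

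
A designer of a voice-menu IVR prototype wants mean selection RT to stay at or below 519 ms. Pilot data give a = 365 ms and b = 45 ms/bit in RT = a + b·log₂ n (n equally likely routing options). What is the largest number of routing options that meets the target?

Information budget: (519 − 365)/45 = 3.4222 bits, so n ≤ 2^3.4222 = 10.720 → at most 10.

10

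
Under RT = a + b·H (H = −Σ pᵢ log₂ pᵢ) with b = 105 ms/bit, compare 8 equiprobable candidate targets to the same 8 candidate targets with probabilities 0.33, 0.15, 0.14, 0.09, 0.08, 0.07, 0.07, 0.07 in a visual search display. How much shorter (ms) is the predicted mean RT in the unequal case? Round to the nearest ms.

27 ms

Equiprobable entropy H₀ = log₂ 8 = 3.0000 bits.
Skewed entropy H = −Σ pᵢ log₂ pᵢ = 2.7453 bits.
ΔRT = b·(H₀ − H) = 105 × 0.2547 = 26.74 ms.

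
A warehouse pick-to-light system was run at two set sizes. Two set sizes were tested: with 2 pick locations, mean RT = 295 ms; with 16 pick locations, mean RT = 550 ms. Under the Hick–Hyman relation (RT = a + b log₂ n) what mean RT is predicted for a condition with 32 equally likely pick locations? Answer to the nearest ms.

RT is linear in log₂ n, so two points fix the line:
  b = (550 − 295) / (log₂ 16 − log₂ 2) = 255 / (4 − 1) = 85 ms/bit
  a = 295 − 85 × 1 = 210 ms
Then RT(32) = 210 + 85 × log₂ 32 = 210 + 85 × 5 ≈ 635.000 ms.

635 ms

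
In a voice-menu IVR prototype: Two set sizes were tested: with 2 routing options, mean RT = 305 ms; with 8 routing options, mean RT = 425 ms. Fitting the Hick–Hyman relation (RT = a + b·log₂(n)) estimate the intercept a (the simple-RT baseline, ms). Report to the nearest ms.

b = (RT₂ − RT₁)/(log₂ n₂ − log₂ n₁) = (425 − 305)/(3 − 1) = 60 ms/bit.
a = RT₁ − b·log₂ n₁ = 305 − 60 × 1 = 245.000 ms.

245 ms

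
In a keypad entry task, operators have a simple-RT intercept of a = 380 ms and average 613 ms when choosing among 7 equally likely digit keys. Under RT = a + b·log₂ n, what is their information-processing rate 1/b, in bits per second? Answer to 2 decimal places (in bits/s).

12.05 bits/s

b = (613 − 380)/log₂ 7 = 233/2.8074 = 82.996 ms per bit = 0.08300 s/bit; the reciprocal is 12.049 bits/s.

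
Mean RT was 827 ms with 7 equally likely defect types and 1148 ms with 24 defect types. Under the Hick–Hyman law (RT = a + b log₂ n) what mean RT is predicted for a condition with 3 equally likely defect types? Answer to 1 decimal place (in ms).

606.3 ms

RT is linear in log₂ n, so two points fix the line:
  b = (1148 − 827) / (log₂ 24 − log₂ 7) = 321 / (4.5850 − 2.8074) = 180.580 ms/bit
  a = 827 − 180.580 × 2.8074 = 320.048 ms
Then RT(3) = 320.048 + 180.580 × log₂ 3 = 320.048 + 180.580 × 1.5850 ≈ 606.261 ms.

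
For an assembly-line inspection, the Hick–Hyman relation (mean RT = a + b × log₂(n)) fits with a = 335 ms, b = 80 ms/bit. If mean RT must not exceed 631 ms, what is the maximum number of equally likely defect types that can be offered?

80·log₂ n ≤ 631 − 335 = 296, giving log₂ n ≤ 3.7000 and n ≤ 12.996. The largest whole number is 12.

12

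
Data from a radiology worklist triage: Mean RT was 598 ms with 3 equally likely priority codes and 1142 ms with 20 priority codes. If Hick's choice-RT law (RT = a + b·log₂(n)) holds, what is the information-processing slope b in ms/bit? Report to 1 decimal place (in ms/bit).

Slope: b = (1142 − 598) / (log₂ 20 − log₂ 3) = 544/2.7370 = 198.760 ms/bit.

198.8 ms/bit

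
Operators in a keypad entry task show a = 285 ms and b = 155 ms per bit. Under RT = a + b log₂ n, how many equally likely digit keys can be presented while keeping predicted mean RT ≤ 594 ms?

3

155·log₂ n ≤ 594 − 285 = 309, giving log₂ n ≤ 1.9935 and n ≤ 3.982. The largest whole number is 3.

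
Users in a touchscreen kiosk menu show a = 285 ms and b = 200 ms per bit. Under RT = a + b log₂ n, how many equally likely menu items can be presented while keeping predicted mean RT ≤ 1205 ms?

24

Information budget: (1205 − 285)/200 = 4.6000 bits, so n ≤ 2^4.6000 = 24.251 → at most 24.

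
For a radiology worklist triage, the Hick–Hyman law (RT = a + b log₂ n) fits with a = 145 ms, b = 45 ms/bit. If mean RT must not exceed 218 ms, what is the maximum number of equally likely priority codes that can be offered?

45·log₂ n ≤ 218 − 145 = 73, giving log₂ n ≤ 1.6222 and n ≤ 3.078. The largest whole number is 3.

3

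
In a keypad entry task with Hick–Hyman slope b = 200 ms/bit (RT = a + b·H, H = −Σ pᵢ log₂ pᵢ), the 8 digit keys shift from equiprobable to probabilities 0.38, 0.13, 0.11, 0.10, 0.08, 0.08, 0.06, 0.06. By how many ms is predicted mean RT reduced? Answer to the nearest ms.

The RT saving is b·ΔH. Equiprobable H₀ = log₂(8) = 3.0000 bits; with the given probabilities H = 2.6657 bits.
b·(H₀ − H) = 200 × (3.0000 − 2.6657) = 66.87 ms.

67 ms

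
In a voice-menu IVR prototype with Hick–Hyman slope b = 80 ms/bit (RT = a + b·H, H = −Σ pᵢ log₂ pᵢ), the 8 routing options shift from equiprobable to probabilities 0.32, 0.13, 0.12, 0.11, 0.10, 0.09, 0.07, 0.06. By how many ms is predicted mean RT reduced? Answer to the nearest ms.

17 ms

Equiprobable entropy H₀ = log₂ 8 = 3.0000 bits.
Skewed entropy H = −Σ pᵢ log₂ pᵢ = 2.7830 bits.
ΔRT = b·(H₀ − H) = 80 × 0.2170 = 17.36 ms.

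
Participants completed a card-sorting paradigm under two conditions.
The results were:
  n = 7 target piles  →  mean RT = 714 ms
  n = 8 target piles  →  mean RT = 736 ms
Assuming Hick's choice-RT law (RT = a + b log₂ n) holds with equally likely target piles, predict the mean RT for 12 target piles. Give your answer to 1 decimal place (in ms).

802.8 ms

With log₂ n on the abscissa the relation is linear; from the two conditions:
  b = (736 − 714) / (log₂ 8 − log₂ 7) = 22 / (3 − 2.8074) = 114.200 ms/bit
  a = 714 − 114.200 × 2.8074 = 393.401 ms
Then RT(12) = 393.401 + 114.200 × log₂ 12 = 393.401 + 114.200 × 3.5850 ≈ 802.803 ms.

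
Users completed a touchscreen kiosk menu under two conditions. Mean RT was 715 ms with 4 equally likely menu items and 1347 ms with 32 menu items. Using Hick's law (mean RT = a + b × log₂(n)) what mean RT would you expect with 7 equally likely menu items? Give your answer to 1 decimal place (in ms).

885.1 ms

Solve the two-equation system in a and b:
  b = (1347 − 715) / (log₂ 32 − log₂ 4) = 632 / (5 − 2) = 210.667 ms/bit
  a = 715 − 210.667 × 2 = 293.667 ms
Then RT(7) = 293.667 + 210.667 × log₂ 7 = 293.667 + 210.667 × 2.8074 ≈ 885.083 ms.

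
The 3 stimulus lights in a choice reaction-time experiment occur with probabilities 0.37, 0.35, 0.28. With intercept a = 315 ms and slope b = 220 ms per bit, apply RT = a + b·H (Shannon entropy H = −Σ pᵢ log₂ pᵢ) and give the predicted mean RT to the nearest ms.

662 ms

Entropy contributions −pᵢ log₂ pᵢ: 0.5307, 0.5301, 0.5142; sum H = 1.5751 bits.
RT = a + bH = 315 + 220·1.5751 = 661.51 ms.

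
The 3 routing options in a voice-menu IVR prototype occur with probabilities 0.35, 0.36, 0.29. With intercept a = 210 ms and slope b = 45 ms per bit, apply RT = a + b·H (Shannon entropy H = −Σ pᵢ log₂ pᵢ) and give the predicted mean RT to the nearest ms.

H = 0.35·log₂(1/0.35) + 0.36·log₂(1/0.36) + 0.29·log₂(1/0.29) = 1.5786 bits.
RT = 210 + 45 × 1.5786 = 281.04 ms.

281 ms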